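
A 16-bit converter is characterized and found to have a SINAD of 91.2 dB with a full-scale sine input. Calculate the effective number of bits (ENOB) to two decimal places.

ENOB = (SINAD − 1.76) / 6.02 = (91.2 − 1.76)/6.02 = 14.857.

14.86 bits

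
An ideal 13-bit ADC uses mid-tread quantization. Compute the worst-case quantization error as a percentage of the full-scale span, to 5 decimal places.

Rounding → worst-case error = ½ LSB = V_FS/2^14, so 100/16384 = 0.00610352 % of full scale.

0.00610 %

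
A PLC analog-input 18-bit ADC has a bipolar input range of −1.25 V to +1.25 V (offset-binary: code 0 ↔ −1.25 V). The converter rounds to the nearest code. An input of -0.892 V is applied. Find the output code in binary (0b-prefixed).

LSB = 2.5 V / 262144 = 9.54 µV.
Input sits at 37539.021 steps above V_low.
Round → code 37539.
In binary (0b-prefixed): 0b1001001010100011.

code 0b1001001010100011 (decimal 37539)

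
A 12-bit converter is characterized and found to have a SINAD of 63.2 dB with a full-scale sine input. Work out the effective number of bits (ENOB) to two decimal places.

10.21 bits

ENOB = (SINAD − 1.76) / 6.02 = (63.2 − 1.76)/6.02 = 10.206.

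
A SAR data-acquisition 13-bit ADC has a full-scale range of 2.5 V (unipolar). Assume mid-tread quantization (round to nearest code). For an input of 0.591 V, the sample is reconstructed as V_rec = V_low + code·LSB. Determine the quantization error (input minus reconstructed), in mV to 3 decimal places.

-0.125 mV

LSB = 2.5/2^13 = 305.18 µV.
Scaled input = 1936.5888 LSBs, so code = 1937.
Code 1937 maps back to 0 + 1937×0.000305176 V = 0.59112549 V.
V_in − V_rec = -0.000125488 V = -0.125 mV.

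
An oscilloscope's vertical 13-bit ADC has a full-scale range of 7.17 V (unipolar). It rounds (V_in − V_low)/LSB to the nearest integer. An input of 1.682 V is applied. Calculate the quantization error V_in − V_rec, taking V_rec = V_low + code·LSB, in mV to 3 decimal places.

Step size: 7.17 V ÷ 2^13 = 0.875 mV.
(V_in − V_low)/LSB = (1.682 − 0)/0.000875244 = 1921.7495 → code 1922 (round).
V_rec = 0 + 1922·0.000875244 = 1.6822192 V.
Difference: -0.000219238 V → -0.219 mV.

-0.219 mV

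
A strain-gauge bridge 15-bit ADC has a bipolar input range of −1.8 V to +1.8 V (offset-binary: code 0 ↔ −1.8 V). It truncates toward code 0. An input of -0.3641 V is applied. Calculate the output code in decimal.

Full-scale span = 3.6 V; LSB = 3.6/2^15 = 109.86 µV.
(V_in − V_low)/LSB = (-0.3641 − (−1.8)) / 0.000109863 = 13069.881.
So the output code is 13069.

code 13069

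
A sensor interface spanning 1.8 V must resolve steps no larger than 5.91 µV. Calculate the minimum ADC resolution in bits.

Number of steps required ≥ 1.8 V / 5.91 µV = 304568.53.
Need 2^N ≥ 304568.53; 2^18 = 262144, 2^19 = 524288.
Minimum N = 19.

19 bits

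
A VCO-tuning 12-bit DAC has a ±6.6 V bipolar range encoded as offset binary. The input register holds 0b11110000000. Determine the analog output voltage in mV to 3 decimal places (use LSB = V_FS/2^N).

LSB = 13.2 V / 2^12 = 3.223 mV.
Code 0b11110000000 = 1920 decimal.
V_out = (−6.6) + 1920 × 0.00322266 V = -0.4125 V.
= -412.500 mV.

-412.500 mV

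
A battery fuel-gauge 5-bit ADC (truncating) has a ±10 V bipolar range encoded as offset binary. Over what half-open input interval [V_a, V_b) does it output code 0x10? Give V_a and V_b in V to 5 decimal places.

[0.00000 V, 0.62500 V)

LSB = 20/2^5 = 0.6250 V.
Code 0x10 = 16 decimal.
V_a = V_low + 16·LSB = 0 V; V_b = V_low + 17·LSB = 0.625 V.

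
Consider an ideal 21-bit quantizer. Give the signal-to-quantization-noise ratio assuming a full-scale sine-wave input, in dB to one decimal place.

SNR ≈ 6.02·N + 1.76 dB = 6.02·21 + 1.76 = 128.18 dB.

128.2 dB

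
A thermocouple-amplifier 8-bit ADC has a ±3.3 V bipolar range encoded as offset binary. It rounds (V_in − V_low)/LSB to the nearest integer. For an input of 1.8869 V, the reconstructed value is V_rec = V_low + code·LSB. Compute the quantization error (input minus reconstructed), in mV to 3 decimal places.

4.869 mV

LSB = 6.6/2^8 = 25.781 mV.
(V_in − V_low)/LSB = (1.8869 − (−3.3))/0.0257812 = 201.1888 → code 201 (round).
V_rec = (−3.3) + 201·0.0257812 = 1.8820313 V.
Error = 1.8869 − 1.8820313 = 0.00486875 V = 4.869 mV.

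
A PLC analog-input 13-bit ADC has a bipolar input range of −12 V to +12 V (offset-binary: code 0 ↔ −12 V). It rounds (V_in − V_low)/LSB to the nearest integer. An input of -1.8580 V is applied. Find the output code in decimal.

code 3462

With 8192 levels over 24 V, one step is 2.930 mV.
(V_in − V_low)/LSB = (-1.8580 − (−12)) / 0.00292969 = 3461.803.
So the output code is 3462.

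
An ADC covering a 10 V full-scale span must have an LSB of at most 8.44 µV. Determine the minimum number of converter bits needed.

Number of steps required ≥ 10 V / 8.44 µV = 1184834.12.
Need 2^N ≥ 1184834.12; 2^20 = 1048576, 2^21 = 2097152.
Minimum N = 21.

21 bits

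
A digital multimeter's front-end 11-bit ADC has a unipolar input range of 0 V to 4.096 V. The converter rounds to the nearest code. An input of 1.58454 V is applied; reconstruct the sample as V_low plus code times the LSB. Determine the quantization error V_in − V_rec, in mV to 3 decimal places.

0.540 mV

One LSB is 4.096 V / 2048 = 2.000 mV.
Scaled input = 792.2700 LSBs, so code = 792.
V_rec = 0 + 792·0.002 = 1.584 V.
Error = 1.58454 − 1.584 = 0.00054 V = 0.540 mV.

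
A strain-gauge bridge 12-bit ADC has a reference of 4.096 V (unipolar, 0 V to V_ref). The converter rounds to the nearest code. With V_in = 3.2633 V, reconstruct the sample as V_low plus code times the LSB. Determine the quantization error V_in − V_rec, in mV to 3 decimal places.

0.300 mV

Step size: 4.096 V ÷ 2^12 = 1.000 mV.
Scaled input = 3263.3000 LSBs, so code = 3263.
Reconstructed: 3.263 V.
Error = 3.2633 − 3.263 = 0.0003 V = 0.300 mV.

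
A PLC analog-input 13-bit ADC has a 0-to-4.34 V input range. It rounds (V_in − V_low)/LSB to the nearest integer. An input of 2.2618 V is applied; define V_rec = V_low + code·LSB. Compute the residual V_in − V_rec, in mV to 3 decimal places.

0.147 mV

LSB = 4.34/2^13 = 0.530 mV.
(2.2618 − 0)/0.000529785 = 4269.2778; round gives code 4269.
Code 4269 maps back to 0 + 4269×0.000529785 V = 2.2616528 V.
Error = 2.2618 − 2.2616528 = 0.000147168 V = 0.147 mV.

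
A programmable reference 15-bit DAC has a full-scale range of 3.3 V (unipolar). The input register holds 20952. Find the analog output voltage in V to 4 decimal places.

2.1100 V

LSB = 3.3 V / 2^15 = 100.71 µV.
V_out = 0 + 20952 × 0.000100708 V = 2.11003 V.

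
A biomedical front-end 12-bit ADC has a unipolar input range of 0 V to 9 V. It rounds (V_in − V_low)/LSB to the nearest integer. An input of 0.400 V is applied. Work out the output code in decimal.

Full-scale span = 9 V; LSB = 9/2^12 = 2.197 mV.
Input sits at 182.044 steps above V_low.
So the output code is 182.

code 182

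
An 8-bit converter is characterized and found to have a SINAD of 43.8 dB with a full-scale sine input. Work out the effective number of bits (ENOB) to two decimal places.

6.98 bits

ENOB = (SINAD − 1.76) / 6.02 = (43.8 − 1.76)/6.02 = 6.983.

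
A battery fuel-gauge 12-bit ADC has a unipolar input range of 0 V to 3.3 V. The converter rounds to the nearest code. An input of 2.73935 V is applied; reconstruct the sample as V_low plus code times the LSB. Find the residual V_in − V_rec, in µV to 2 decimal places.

92.19 µV

One LSB is 3.3 V / 4096 = 0.806 mV.
(V_in − V_low)/LSB = (2.73935 − 0)/0.000805664 = 3400.1144 → code 3400 (round).
V_rec = 0 + 3400·0.000805664 = 2.7392578 V.
V_in − V_rec = 9.21875e-05 V = 92.19 µV.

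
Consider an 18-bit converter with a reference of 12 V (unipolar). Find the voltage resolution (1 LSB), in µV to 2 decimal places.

Full-scale span = 12 V.
LSB = 12 / 2^18 = 12 / 262144 = 4.57764e-05 V = 45.78 µV.

45.78 µV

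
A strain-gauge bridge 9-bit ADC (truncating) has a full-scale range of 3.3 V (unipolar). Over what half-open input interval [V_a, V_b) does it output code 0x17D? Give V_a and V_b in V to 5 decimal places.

LSB = 3.3/2^9 = 6.445 mV.
Code 0x17D = 381 decimal.
V_a = V_low + 381·LSB = 2.45566 V; V_b = V_low + 382·LSB = 2.46211 V.

[2.45566 V, 2.46211 V)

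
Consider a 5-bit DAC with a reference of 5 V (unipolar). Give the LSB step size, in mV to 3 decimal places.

156.250 mV

Full-scale span = 5 V.
LSB = 5 / 2^5 = 5 / 32 = 0.15625 V = 156.250 mV.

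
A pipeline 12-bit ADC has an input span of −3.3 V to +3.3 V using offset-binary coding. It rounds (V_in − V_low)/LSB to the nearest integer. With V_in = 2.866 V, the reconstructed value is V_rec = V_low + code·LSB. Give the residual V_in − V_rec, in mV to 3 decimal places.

-0.553 mV

LSB = 6.6/2^12 = 1.611 mV.
Scaled input = 3826.6570 LSBs, so code = 3827.
Reconstructed: 2.8665527 V.
Difference: -0.000552734 V → -0.553 mV.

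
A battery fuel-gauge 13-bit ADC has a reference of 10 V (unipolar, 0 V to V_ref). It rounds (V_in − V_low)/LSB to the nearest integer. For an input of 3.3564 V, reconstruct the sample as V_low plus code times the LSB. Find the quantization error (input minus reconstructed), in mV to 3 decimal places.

-0.534 mV

One LSB is 10 V / 8192 = 1.221 mV.
(3.3564 − 0)/0.0012207 = 2749.5629; round gives code 2750.
V_rec = 0 + 2750·0.0012207 = 3.3569336 V.
Difference: -0.000533594 V → -0.534 mV.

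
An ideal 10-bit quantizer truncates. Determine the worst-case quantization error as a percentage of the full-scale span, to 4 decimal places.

Truncating → worst-case error = 1 LSB = V_FS/2^10, so 100/1024 = 0.0976562 % of full scale.

0.0977 %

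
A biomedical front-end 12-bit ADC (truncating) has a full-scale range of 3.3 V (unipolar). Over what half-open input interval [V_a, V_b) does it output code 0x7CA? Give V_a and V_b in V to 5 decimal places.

LSB = 3.3/2^12 = 0.806 mV.
Code 0x7CA = 1994 decimal.
V_a = V_low + 1994·LSB = 1.60649 V; V_b = V_low + 1995·LSB = 1.6073 V.

[1.60649 V, 1.60730 V)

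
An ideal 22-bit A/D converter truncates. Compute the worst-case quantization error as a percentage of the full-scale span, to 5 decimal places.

Truncating → worst-case error = 1 LSB = V_FS/2^22, so 100/4194304 = 2.38419e-05 % of full scale.

0.00002 %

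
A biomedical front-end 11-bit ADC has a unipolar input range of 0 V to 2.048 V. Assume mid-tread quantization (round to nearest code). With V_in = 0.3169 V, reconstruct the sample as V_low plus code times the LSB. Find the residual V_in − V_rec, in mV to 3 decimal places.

-0.100 mV

LSB = 2.048/2^11 = 1.000 mV.
(0.3169 − 0)/0.001 = 316.9000; round gives code 317.
Reconstructed: 0.317 V.
Difference: -0.0001 V → -0.100 mV.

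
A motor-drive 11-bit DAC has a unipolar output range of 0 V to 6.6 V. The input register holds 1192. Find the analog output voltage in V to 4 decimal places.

LSB = 6.6 V / 2^11 = 3.223 mV.
V_out = 0 + 1192 × 0.00322266 V = 3.84141 V.

3.8414 V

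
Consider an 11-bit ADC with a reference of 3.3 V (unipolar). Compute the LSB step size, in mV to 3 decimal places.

1.611 mV

Full-scale span = 3.3 V.
LSB = 3.3 / 2^11 = 3.3 / 2048 = 0.00161133 V = 1.611 mV.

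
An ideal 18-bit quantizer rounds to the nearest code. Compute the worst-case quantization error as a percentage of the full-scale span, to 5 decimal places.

0.00019 %

Rounding → worst-case error = ½ LSB = V_FS/2^19, so 100/524288 = 0.000190735 % of full scale.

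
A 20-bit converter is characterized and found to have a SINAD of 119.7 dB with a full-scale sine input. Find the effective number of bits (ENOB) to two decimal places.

19.59 bits

ENOB = (SINAD − 1.76) / 6.02 = (119.7 − 1.76)/6.02 = 19.591.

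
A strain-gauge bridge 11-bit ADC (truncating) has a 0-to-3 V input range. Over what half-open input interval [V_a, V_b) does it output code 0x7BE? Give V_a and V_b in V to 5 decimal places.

[2.90332 V, 2.90479 V)

LSB = 3/2^11 = 1.465 mV.
Code 0x7BE = 1982 decimal.
V_a = V_low + 1982·LSB = 2.90332 V; V_b = V_low + 1983·LSB = 2.90479 V.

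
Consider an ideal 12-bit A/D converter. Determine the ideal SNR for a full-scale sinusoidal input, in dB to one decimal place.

74.0 dB

SNR ≈ 6.02·N + 1.76 dB = 6.02·12 + 1.76 = 74.00 dB.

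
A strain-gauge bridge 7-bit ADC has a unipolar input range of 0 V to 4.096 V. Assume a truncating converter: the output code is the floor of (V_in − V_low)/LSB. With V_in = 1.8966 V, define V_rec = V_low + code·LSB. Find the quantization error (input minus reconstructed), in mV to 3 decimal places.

Step size: 4.096 V ÷ 2^7 = 32.000 mV.
(1.8966 − 0)/0.032 = 59.2687; ⌊·⌋ gives code 59.
V_rec = 0 + 59·0.032 = 1.888 V.
Error = 1.8966 − 1.888 = 0.0086 V = 8.600 mV.

8.600 mV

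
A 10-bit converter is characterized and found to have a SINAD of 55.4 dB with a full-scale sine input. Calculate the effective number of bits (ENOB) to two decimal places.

8.91 bits

ENOB = (SINAD − 1.76) / 6.02 = (55.4 − 1.76)/6.02 = 8.910.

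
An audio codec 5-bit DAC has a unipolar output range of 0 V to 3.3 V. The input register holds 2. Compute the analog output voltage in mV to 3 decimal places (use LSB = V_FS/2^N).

LSB = 3.3 V / 2^5 = 103.125 mV.
V_out = 0 + 2 × 0.103125 V = 0.20625 V.
= 206.250 mV.

206.250 mV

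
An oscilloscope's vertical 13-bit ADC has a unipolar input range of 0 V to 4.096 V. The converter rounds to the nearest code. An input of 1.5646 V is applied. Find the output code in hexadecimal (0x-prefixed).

code 0xC39 (decimal 3129)

With 8192 levels over 4.096 V, one step is 0.500 mV.
Input sits at 3129.200 steps above V_low.
So the output code is 3129.
In hexadecimal (0x-prefixed): 0xC39.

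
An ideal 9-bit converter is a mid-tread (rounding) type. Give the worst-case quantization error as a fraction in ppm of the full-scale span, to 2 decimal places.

Rounding → worst-case error = ½ LSB = V_FS/2^10, so 1e+06/1024 = 976.562 ppm of full scale.

976.56 ppm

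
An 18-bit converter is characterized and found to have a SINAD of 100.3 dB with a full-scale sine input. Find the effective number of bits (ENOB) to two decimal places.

16.37 bits

ENOB = (SINAD − 1.76) / 6.02 = (100.3 − 1.76)/6.02 = 16.369.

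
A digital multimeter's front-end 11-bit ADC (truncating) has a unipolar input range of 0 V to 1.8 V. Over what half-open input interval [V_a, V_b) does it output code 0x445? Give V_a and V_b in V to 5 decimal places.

[0.96064 V, 0.96152 V)

LSB = 1.8/2^11 = 0.879 mV.
Code 0x445 = 1093 decimal.
V_a = V_low + 1093·LSB = 0.960645 V; V_b = V_low + 1094·LSB = 0.961523 V.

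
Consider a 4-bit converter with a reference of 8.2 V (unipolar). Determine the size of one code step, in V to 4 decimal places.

Full-scale span = 8.2 V.
LSB = 8.2 / 2^4 = 8.2 / 16 = 0.5125 V = 0.5125 V.

0.5125 V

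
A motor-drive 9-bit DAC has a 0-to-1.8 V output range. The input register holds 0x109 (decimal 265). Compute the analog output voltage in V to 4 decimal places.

LSB = 1.8 V / 2^9 = 3.516 mV.
Code 0x109 = 265 decimal.
V_out = 0 + 265 × 0.00351563 V = 0.931641 V.

0.9316 V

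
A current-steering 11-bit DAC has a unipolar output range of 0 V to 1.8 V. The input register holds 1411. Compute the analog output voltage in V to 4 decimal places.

LSB = 1.8 V / 2^11 = 0.879 mV.
V_out = 0 + 1411 × 0.000878906 V = 1.24014 V.

1.2401 V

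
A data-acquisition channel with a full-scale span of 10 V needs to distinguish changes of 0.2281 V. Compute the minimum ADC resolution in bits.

6 bits

Number of steps required ≥ 10 V / 0.2281 V = 43.84.
Need 2^N ≥ 43.84; 2^5 = 32, 2^6 = 64.
Minimum N = 6.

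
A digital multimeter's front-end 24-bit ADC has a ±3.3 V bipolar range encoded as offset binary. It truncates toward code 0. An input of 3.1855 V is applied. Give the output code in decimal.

code 16486156

With 16777216 levels over 6.6 V, one step is 0.39 µV.
Input sits at 16486156.722 steps above V_low.
Floor → code 16486156.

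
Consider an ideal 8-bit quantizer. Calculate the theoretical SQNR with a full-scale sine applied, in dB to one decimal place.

49.9 dB

SNR ≈ 6.02·N + 1.76 dB = 6.02·8 + 1.76 = 49.92 dB.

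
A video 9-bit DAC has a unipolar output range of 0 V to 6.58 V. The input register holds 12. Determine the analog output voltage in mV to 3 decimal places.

LSB = 6.58 V / 2^9 = 12.852 mV.
V_out = 0 + 12 × 0.0128516 V = 0.154219 V.
= 154.219 mV.

154.219 mV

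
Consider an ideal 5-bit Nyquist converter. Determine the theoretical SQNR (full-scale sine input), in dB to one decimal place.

31.9 dB

SNR ≈ 6.02·N + 1.76 dB = 6.02·5 + 1.76 = 31.86 dB.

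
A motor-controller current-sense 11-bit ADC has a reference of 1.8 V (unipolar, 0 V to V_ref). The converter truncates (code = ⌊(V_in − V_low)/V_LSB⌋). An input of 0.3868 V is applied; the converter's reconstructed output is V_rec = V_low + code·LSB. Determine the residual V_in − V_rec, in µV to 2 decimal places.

LSB = 1.8/2^11 = 0.879 mV.
(0.3868 − 0)/0.000878906 = 440.0924; ⌊·⌋ gives code 440.
Reconstructed: 0.38671875 V.
Difference: 8.125e-05 V → 81.25 µV.

81.25 µV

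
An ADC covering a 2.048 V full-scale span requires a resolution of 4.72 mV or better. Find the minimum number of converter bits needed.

Number of steps required ≥ 2.048 V / 4.72 mV = 433.90.
Need 2^N ≥ 433.90; 2^8 = 256, 2^9 = 512.
Minimum N = 9.

9 bits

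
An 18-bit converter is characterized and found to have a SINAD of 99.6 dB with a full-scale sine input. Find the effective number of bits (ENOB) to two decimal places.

16.25 bits

ENOB = (SINAD − 1.76) / 6.02 = (99.6 − 1.76)/6.02 = 16.252.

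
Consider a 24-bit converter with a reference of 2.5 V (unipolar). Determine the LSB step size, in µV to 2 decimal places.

0.15 µV

Full-scale span = 2.5 V.
LSB = 2.5 / 2^24 = 2.5 / 16777216 = 1.49012e-07 V = 0.15 µV.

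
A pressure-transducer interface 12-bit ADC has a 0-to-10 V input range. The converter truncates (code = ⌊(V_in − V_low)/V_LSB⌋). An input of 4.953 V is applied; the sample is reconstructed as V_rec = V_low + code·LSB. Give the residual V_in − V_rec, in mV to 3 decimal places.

1.828 mV

LSB = 10/2^12 = 2.441 mV.
Scaled input = 2028.7488 LSBs, so code = 2028.
Reconstructed: 4.9511719 V.
Difference: 0.00182813 V → 1.828 mV.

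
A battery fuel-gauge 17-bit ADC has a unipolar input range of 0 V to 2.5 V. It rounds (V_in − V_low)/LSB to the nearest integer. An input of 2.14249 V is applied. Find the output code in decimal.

code 112328

LSB = 2.5 V / 131072 = 19.07 µV.
(2.14249 − 0) / 1.90735e-05 = 112328.180 LSBs.
So the output code is 112328.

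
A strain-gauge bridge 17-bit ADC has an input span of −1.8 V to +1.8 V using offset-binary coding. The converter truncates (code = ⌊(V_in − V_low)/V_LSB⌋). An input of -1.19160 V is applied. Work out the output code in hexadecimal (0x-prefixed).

code 0x5687 (decimal 22151)

LSB = 3.6 V / 131072 = 27.47 µV.
Input sits at 22151.168 steps above V_low.
⌊·⌋(22151.168) = 22151.
In hexadecimal (0x-prefixed): 0x5687.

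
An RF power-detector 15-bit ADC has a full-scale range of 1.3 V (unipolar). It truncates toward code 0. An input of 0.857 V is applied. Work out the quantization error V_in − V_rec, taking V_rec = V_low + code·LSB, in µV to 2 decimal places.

Step size: 1.3 V ÷ 2^15 = 39.67 µV.
(V_in − V_low)/LSB = (0.857 − 0)/3.96729e-05 = 21601.6738 → code 21601 (floor).
V_rec = 0 + 21601·3.96729e-05 = 0.85697327 V.
Error = 0.857 − 0.85697327 = 2.67334e-05 V = 26.73 µV.

26.73 µV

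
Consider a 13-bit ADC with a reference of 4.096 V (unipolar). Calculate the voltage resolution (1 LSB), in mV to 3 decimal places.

Full-scale span = 4.096 V.
LSB = 4.096 / 2^13 = 4.096 / 8192 = 0.0005 V = 0.500 mV.

0.500 mV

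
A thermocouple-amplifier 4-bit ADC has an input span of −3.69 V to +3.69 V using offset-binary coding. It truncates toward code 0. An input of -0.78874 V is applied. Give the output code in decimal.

LSB = 7.38 V / 16 = 461.250 mV.
(-0.78874 − (−3.69)) / 0.46125 = 6.290 LSBs.
Floor → code 6.

code 6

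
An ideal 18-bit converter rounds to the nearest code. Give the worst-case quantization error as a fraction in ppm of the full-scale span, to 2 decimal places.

Rounding → worst-case error = ½ LSB = V_FS/2^19, so 1e+06/524288 = 1.90735 ppm of full scale.

1.91 ppm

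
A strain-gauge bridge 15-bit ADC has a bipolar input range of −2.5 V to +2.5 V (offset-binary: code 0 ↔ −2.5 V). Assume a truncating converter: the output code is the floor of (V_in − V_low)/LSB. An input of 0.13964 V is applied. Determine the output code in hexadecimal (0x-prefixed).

code 0x4393 (decimal 17299)

LSB = 5 V / 32768 = 152.59 µV.
(V_in − V_low)/LSB = (0.13964 − (−2.5)) / 0.000152588 = 17299.145.
⌊·⌋(17299.145) = 17299.
In hexadecimal (0x-prefixed): 0x4393.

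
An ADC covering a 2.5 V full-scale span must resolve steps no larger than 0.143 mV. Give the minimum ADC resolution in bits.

15 bits

Number of steps required ≥ 2.5 V / 0.143 mV = 17482.52.
Need 2^N ≥ 17482.52; 2^14 = 16384, 2^15 = 32768.
Minimum N = 15.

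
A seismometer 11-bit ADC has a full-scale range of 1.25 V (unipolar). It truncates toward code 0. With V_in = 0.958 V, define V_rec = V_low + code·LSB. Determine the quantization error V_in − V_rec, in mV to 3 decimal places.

LSB = 1.25/2^11 = 0.610 mV.
Scaled input = 1569.5872 LSBs, so code = 1569.
V_rec = 0 + 1569·0.000610352 = 0.9576416 V.
Error = 0.958 − 0.9576416 = 0.000358398 V = 0.358 mV.

0.358 mV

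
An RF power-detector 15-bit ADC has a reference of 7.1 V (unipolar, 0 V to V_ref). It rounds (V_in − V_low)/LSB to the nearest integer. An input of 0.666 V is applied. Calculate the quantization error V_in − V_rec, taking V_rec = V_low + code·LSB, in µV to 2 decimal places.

-58.35 µV

LSB = 7.1/2^15 = 216.67 µV.
Scaled input = 3073.7307 LSBs, so code = 3074.
Reconstructed: 0.66605835 V.
Difference: -5.83496e-05 V → -58.35 µV.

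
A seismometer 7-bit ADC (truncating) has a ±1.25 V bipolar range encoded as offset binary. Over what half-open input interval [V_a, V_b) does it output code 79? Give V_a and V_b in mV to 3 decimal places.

[292.969 mV, 312.500 mV)

LSB = 2.5/2^7 = 19.531 mV.
V_a = V_low + 79·LSB = 0.292969 V; V_b = V_low + 80·LSB = 0.3125 V.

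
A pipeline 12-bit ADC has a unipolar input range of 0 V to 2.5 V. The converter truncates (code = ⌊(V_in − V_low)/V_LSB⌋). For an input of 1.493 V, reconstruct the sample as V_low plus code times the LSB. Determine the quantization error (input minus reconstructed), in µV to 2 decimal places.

One LSB is 2.5 V / 4096 = 0.610 mV.
(V_in − V_low)/LSB = (1.493 − 0)/0.000610352 = 2446.1312 → code 2446 (floor).
Reconstructed: 1.4929199 V.
Difference: 8.00781e-05 V → 80.08 µV.

80.08 µV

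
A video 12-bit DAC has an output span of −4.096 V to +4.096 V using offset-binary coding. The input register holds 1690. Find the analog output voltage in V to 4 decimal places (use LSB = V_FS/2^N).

LSB = 8.192 V / 2^12 = 2.000 mV.
V_out = (−4.096) + 1690 × 0.002 V = -0.716 V.

-0.7160 V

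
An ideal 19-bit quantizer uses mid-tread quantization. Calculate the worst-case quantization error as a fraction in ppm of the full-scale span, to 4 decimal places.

0.9537 ppm

Rounding → worst-case error = ½ LSB = V_FS/2^20, so 1e+06/1048576 = 0.953674 ppm of full scale.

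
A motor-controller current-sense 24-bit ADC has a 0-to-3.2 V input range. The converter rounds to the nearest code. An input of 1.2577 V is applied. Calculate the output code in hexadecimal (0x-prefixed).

LSB = 3.2 V / 16777216 = 0.19 µV.
Input sits at 6593970.176 steps above V_low.
So the output code is 6593970.
In hexadecimal (0x-prefixed): 0x649DB2.

code 0x649DB2 (decimal 6593970)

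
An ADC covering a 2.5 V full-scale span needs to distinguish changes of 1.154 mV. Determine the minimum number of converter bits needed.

Number of steps required ≥ 2.5 V / 1.154 mV = 2166.38.
Need 2^N ≥ 2166.38; 2^11 = 2048, 2^12 = 4096.
Minimum N = 12.

12 bits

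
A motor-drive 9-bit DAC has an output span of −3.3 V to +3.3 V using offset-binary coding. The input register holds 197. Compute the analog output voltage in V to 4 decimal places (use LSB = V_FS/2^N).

LSB = 6.6 V / 2^9 = 12.891 mV.
V_out = (−3.3) + 197 × 0.0128906 V = -0.760547 V.

-0.7605 V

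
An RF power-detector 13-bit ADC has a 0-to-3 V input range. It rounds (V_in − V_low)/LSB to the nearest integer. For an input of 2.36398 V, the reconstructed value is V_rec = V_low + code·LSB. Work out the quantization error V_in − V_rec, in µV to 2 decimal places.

88.40 µV

Step size: 3 V ÷ 2^13 = 366.21 µV.
(V_in − V_low)/LSB = (2.36398 − 0)/0.000366211 = 6455.2414 → code 6455 (round).
Reconstructed: 2.3638916 V.
Difference: 8.83984e-05 V → 88.40 µV.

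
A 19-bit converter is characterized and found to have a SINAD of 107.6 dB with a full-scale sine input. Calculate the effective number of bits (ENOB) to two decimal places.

ENOB = (SINAD − 1.76) / 6.02 = (107.6 − 1.76)/6.02 = 17.581.

17.58 bits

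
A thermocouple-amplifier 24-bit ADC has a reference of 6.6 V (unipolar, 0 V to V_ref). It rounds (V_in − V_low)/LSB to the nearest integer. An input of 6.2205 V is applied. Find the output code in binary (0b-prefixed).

With 16777216 levels over 6.6 V, one step is 0.39 µV.
(V_in − V_low)/LSB = (6.2205 − 0) / 3.93391e-07 = 15812526.080.
round(15812526.080) = 15812526.
In binary (0b-prefixed): 0b111100010100011110101110.

code 0b111100010100011110101110 (decimal 15812526)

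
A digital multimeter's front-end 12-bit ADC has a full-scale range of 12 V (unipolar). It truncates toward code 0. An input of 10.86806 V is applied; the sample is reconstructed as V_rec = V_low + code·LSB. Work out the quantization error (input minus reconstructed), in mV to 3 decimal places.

1.849 mV

LSB = 12/2^12 = 2.930 mV.
(V_in − V_low)/LSB = (10.86806 − 0)/0.00292969 = 3709.6311 → code 3709 (floor).
Reconstructed: 10.866211 V.
V_in − V_rec = 0.00184906 V = 1.849 mV.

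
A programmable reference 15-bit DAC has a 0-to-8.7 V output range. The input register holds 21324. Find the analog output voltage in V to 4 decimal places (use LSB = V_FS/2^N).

LSB = 8.7 V / 2^15 = 265.50 µV.
V_out = 0 + 21324 × 0.000265503 V = 5.66158 V.

5.6616 V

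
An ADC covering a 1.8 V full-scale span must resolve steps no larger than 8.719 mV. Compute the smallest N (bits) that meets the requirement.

Number of steps required ≥ 1.8 V / 8.719 mV = 206.45.
Need 2^N ≥ 206.45; 2^7 = 128, 2^8 = 256.
Minimum N = 8.

8 bits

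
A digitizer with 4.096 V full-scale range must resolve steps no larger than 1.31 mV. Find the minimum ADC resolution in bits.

Number of steps required ≥ 4.096 V / 1.31 mV = 3126.72.
Need 2^N ≥ 3126.72; 2^11 = 2048, 2^12 = 4096.
Minimum N = 12.

12 bits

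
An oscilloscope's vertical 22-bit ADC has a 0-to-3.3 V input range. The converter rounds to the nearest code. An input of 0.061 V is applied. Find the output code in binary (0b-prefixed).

code 0b10010111011011011 (decimal 77531)

Full-scale span = 3.3 V; LSB = 3.3/2^22 = 0.79 µV.
(V_in − V_low)/LSB = (0.061 − 0) / 7.86781e-07 = 77531.074.
round(77531.074) = 77531.
In binary (0b-prefixed): 0b10010111011011011.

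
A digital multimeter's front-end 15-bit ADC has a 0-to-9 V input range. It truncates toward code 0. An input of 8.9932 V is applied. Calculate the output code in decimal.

code 32743

LSB = 9 V / 32768 = 274.66 µV.
(8.9932 − 0) / 0.000274658 = 32743.242 LSBs.
⌊·⌋(32743.242) = 32743.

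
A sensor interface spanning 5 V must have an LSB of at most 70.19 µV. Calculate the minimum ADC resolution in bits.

Number of steps required ≥ 5 V / 70.19 µV = 71235.22.
Need 2^N ≥ 71235.22; 2^16 = 65536, 2^17 = 131072.
Minimum N = 17.

17 bits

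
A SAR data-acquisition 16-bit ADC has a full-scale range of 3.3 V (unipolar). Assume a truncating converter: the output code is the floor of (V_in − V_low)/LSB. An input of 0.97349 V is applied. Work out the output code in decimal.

With 65536 levels over 3.3 V, one step is 50.35 µV.
(V_in − V_low)/LSB = (0.97349 − 0) / 5.0354e-05 = 19332.921.
⌊·⌋(19332.921) = 19332.

code 19332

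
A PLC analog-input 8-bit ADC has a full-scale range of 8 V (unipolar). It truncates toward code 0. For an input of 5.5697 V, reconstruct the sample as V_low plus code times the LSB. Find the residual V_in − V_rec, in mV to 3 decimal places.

Step size: 8 V ÷ 2^8 = 31.250 mV.
(5.5697 − 0)/0.03125 = 178.2304; ⌊·⌋ gives code 178.
Reconstructed: 5.5625 V.
Difference: 0.0072 V → 7.200 mV.

7.200 mV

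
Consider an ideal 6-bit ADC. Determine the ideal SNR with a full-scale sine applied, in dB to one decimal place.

37.9 dB

SNR ≈ 6.02·N + 1.76 dB = 6.02·6 + 1.76 = 37.88 dB.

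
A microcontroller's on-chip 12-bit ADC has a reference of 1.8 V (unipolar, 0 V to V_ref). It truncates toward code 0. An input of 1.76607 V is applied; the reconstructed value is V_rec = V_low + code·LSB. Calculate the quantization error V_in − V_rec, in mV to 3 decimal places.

0.347 mV

One LSB is 1.8 V / 4096 = 439.45 µV.
(V_in − V_low)/LSB = (1.76607 − 0)/0.000439453 = 4018.7904 → code 4018 (floor).
V_rec = 0 + 4018·0.000439453 = 1.7657227 V.
Difference: 0.000347344 V → 0.347 mV.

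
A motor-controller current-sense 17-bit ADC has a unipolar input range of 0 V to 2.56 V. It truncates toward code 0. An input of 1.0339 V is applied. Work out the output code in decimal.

code 52935

Full-scale span = 2.56 V; LSB = 2.56/2^17 = 19.53 µV.
(1.0339 − 0) / 1.95313e-05 = 52935.680 LSBs.
⌊·⌋(52935.680) = 52935.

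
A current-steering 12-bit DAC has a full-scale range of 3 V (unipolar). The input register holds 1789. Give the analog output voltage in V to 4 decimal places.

1.3103 V

LSB = 3 V / 2^12 = 0.732 mV.
V_out = 0 + 1789 × 0.000732422 V = 1.3103 V.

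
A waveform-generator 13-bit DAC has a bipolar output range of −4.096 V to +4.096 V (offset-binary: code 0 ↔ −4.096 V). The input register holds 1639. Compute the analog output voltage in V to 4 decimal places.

LSB = 8.192 V / 2^13 = 1.000 mV.
V_out = (−4.096) + 1639 × 0.001 V = -2.457 V.

-2.4570 V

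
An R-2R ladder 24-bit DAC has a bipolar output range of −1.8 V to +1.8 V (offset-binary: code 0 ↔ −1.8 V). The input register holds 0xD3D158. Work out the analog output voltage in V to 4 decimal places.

1.1787 V

LSB = 3.6 V / 2^24 = 0.21 µV.
Code 0xD3D158 = 13881688 decimal.
V_out = (−1.8) + 13881688 × 2.14577e-07 V = 1.17869 V.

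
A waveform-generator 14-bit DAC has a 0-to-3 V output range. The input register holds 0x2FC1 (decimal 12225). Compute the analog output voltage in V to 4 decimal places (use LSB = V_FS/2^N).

2.2385 V

LSB = 3 V / 2^14 = 183.11 µV.
Code 0x2FC1 = 12225 decimal.
V_out = 0 + 12225 × 0.000183105 V = 2.23846 V.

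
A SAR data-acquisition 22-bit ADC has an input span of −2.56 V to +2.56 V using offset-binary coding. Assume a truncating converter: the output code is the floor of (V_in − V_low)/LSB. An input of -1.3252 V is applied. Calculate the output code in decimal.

code 1011548

Full-scale span = 5.12 V; LSB = 5.12/2^22 = 1.22 µV.
(V_in − V_low)/LSB = (-1.3252 − (−2.56)) / 1.2207e-06 = 1011548.160.
Floor → code 1011548.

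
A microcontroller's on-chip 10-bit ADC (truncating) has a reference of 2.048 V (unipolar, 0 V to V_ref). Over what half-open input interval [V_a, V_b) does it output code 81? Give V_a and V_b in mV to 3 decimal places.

LSB = 2.048/2^10 = 2.000 mV.
V_a = V_low + 81·LSB = 0.162 V; V_b = V_low + 82·LSB = 0.164 V.

[162.000 mV, 164.000 mV)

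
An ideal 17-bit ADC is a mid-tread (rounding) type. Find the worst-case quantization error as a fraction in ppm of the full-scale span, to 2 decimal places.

Rounding → worst-case error = ½ LSB = V_FS/2^18, so 1e+06/262144 = 3.8147 ppm of full scale.

3.81 ppm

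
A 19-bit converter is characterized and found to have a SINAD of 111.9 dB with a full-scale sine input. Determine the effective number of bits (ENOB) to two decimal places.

18.30 bits

ENOB = (SINAD − 1.76) / 6.02 = (111.9 − 1.76)/6.02 = 18.296.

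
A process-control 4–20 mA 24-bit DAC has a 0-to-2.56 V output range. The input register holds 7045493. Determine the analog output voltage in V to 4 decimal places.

LSB = 2.56 V / 2^24 = 0.15 µV.
V_out = 0 + 7045493 × 1.52588e-07 V = 1.07506 V.

1.0751 V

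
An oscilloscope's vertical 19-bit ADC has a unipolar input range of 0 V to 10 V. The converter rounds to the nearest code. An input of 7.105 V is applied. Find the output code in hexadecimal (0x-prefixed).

code 0x5AF1B (decimal 372507)

LSB = 10 V / 524288 = 19.07 µV.
(V_in − V_low)/LSB = (7.105 − 0) / 1.90735e-05 = 372506.624.
Round → code 372507.
In hexadecimal (0x-prefixed): 0x5AF1B.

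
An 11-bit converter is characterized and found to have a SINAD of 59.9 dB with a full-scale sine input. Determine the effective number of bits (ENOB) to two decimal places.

ENOB = (SINAD − 1.76) / 6.02 = (59.9 − 1.76)/6.02 = 9.658.

9.66 bits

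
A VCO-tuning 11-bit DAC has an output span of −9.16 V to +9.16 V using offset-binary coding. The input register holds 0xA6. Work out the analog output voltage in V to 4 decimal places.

-7.6751 V

LSB = 18.32 V / 2^11 = 8.945 mV.
Code 0xA6 = 166 decimal.
V_out = (−9.16) + 166 × 0.00894531 V = -7.67508 V.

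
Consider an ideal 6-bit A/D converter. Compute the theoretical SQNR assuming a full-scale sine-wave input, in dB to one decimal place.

SNR ≈ 6.02·N + 1.76 dB = 6.02·6 + 1.76 = 37.88 dB.

37.9 dB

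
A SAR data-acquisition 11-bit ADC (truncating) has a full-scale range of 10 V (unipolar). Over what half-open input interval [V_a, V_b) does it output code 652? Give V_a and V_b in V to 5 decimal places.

[3.18359 V, 3.18848 V)

LSB = 10/2^11 = 4.883 mV.
V_a = V_low + 652·LSB = 3.18359 V; V_b = V_low + 653·LSB = 3.18848 V.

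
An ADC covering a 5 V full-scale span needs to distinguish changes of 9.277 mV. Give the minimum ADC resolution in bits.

Number of steps required ≥ 5 V / 9.277 mV = 538.97.
Need 2^N ≥ 538.97; 2^9 = 512, 2^10 = 1024.
Minimum N = 10.

10 bits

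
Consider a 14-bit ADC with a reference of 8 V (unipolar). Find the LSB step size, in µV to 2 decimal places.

Full-scale span = 8 V.
LSB = 8 / 2^14 = 8 / 16384 = 0.000488281 V = 488.28 µV.

488.28 µV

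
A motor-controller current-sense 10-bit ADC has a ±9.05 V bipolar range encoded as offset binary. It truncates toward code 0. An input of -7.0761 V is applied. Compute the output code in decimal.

code 111

Full-scale span = 18.1 V; LSB = 18.1/2^10 = 17.676 mV.
(V_in − V_low)/LSB = (-7.0761 − (−9.05)) / 0.0176758 = 111.673.
So the output code is 111.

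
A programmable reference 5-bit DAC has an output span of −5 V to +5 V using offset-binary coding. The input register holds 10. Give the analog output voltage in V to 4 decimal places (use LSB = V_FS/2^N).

LSB = 10 V / 2^5 = 312.500 mV.
V_out = (−5) + 10 × 0.3125 V = -1.875 V.

-1.8750 V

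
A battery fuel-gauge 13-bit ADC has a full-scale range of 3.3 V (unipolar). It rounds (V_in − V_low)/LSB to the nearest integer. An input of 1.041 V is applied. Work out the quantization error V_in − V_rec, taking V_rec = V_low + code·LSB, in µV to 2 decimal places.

Step size: 3.3 V ÷ 2^13 = 402.83 µV.
Scaled input = 2584.2036 LSBs, so code = 2584.
Code 2584 maps back to 0 + 2584×0.000402832 V = 1.040918 V.
Error = 1.041 − 1.040918 = 8.20313e-05 V = 82.03 µV.

82.03 µV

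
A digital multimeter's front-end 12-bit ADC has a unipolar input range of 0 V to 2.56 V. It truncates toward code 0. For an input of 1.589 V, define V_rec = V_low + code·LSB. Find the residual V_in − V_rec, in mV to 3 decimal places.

0.250 mV

LSB = 2.56/2^12 = 0.625 mV.
Scaled input = 2542.4000 LSBs, so code = 2542.
Code 2542 maps back to 0 + 2542×0.000625 V = 1.58875 V.
V_in − V_rec = 0.00025 V = 0.250 mV.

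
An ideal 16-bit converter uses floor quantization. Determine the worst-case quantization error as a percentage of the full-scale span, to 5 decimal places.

Truncating → worst-case error = 1 LSB = V_FS/2^16, so 100/65536 = 0.00152588 % of full scale.

0.00153 %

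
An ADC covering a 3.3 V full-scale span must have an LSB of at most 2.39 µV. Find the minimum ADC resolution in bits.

21 bits

Number of steps required ≥ 3.3 V / 2.39 µV = 1380753.14.
Need 2^N ≥ 1380753.14; 2^20 = 1048576, 2^21 = 2097152.
Minimum N = 21.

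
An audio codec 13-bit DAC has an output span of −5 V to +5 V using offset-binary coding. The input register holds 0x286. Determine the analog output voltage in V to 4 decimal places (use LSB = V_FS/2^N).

LSB = 10 V / 2^13 = 1.221 mV.
Code 0x286 = 646 decimal.
V_out = (−5) + 646 × 0.0012207 V = -4.21143 V.

-4.2114 V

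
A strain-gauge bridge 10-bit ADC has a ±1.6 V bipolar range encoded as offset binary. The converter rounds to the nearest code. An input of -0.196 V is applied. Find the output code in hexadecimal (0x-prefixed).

Full-scale span = 3.2 V; LSB = 3.2/2^10 = 3.125 mV.
(-0.196 − (−1.6)) / 0.003125 = 449.280 LSBs.
So the output code is 449.
In hexadecimal (0x-prefixed): 0x1C1.

code 0x1C1 (decimal 449)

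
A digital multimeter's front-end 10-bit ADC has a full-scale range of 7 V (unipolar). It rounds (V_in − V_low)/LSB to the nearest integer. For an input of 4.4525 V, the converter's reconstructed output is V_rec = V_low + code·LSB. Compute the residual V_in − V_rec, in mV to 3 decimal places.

2.305 mV

LSB = 7/2^10 = 6.836 mV.
Scaled input = 651.3371 LSBs, so code = 651.
Reconstructed: 4.4501953 V.
Error = 4.4525 − 4.4501953 = 0.00230469 V = 2.305 mV.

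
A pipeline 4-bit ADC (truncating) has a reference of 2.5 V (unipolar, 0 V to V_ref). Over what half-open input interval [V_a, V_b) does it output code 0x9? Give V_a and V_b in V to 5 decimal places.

LSB = 2.5/2^4 = 156.250 mV.
Code 0x9 = 9 decimal.
V_a = V_low + 9·LSB = 1.40625 V; V_b = V_low + 10·LSB = 1.5625 V.

[1.40625 V, 1.56250 V)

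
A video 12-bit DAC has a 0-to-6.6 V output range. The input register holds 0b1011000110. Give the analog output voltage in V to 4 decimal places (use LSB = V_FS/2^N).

1.1440 V

LSB = 6.6 V / 2^12 = 1.611 mV.
Code 0b1011000110 = 710 decimal.
V_out = 0 + 710 × 0.00161133 V = 1.14404 V.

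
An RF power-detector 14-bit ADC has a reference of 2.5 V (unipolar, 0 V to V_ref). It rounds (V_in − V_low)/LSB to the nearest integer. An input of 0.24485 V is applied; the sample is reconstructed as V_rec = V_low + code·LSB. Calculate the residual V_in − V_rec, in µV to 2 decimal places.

-53.56 µV

One LSB is 2.5 V / 16384 = 152.59 µV.
Scaled input = 1604.6490 LSBs, so code = 1605.
Reconstructed: 0.24490356 V.
V_in − V_rec = -5.35645e-05 V = -53.56 µV.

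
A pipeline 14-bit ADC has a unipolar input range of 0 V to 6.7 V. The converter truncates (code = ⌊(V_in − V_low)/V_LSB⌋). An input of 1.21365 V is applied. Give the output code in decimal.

With 16384 levels over 6.7 V, one step is 408.94 µV.
(V_in − V_low)/LSB = (1.21365 − 0) / 0.000408936 = 2967.827.
⌊·⌋(2967.827) = 2967.

code 2967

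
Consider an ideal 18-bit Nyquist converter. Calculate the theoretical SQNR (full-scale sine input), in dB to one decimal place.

110.1 dB

SNR ≈ 6.02·N + 1.76 dB = 6.02·18 + 1.76 = 110.12 dB.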